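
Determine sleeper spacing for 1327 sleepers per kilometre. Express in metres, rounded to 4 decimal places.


Spacing = 1000 m / number of sleepers
Spacing = 1000 / 1327
Spacing = 0.7536 m

0.7536


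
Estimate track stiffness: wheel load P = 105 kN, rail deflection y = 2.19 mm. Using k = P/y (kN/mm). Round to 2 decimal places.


Track stiffness k = P / y
k = 105 / 2.19
k = 47.95 kN/mm

47.95


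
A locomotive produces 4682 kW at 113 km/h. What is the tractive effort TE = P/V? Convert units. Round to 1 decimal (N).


Convert: P = 4682 kW = 4682000 W
V = 113 / 3.6 = 31.3889 m/s
TE = 4682000 / 31.3889
TE = 149161.1 N

149161.1


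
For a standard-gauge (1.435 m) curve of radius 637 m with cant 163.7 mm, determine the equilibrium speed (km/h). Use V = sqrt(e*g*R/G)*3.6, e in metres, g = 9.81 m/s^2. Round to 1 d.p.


Convert cant: e = 163.7 mm = 0.1637 m
V_ms = sqrt(0.1637 * 9.81 * 637 / 1.435)
V_ms = sqrt(712.861595) = 26.6995 m/s
V = 26.6995 * 3.6 = 96.1 km/h

96.1


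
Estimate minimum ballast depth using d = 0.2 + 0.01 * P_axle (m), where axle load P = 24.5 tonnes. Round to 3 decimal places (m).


d = 0.2 + 0.01 * 24.5
d = 0.2 + 0.245
d = 0.445 m

0.445


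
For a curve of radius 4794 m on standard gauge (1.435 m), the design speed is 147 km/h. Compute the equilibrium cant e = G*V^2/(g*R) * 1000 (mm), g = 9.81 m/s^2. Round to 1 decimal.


Convert speed: V = 147 / 3.6 = 40.8333 m/s
Apply formula: e = 1.435 * 40.8333^2 / (9.81 * 4794)
e = 1.435 * 1667.3611 / 47029.14
e = 0.050876 m = 50.9 mm

50.9


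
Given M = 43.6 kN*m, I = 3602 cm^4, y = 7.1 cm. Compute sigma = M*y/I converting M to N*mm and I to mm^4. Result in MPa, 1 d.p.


Convert units:
M = 43.6 kN*m = 43600000 N*mm
y = 7.1 cm = 71 mm
I = 3602 cm^4 = 36020000 mm^4
sigma = 43600000 * 71 / 36020000
sigma = 85.9 MPa

85.9


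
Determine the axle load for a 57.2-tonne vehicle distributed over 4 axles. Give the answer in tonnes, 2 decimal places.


Load per axle = total weight / number of axles
Load = 57.2 / 4
Load = 14.30 tonnes

14.30


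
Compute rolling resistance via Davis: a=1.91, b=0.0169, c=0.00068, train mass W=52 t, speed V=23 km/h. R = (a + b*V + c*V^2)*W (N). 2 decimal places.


b*V = 0.0169 * 23 = 0.3887
c*V^2 = 0.00068 * 529 = 0.35972
R_per_t = 1.91 + 0.3887 + 0.35972 = 2.65842 N/t
R_total = 2.65842 * 52 = 138.24 N

138.24


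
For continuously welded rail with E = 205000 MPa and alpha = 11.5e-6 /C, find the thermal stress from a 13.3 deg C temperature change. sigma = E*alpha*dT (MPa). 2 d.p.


sigma = E * alpha * dT
sigma = 205000 * 11.5e-6 * 13.3
sigma = 2.3575 * 13.3
sigma = 31.35 MPa

31.35


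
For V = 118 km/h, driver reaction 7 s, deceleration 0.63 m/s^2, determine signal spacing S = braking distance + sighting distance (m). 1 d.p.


V = 118 / 3.6 = 32.7778 m/s
Braking distance = 32.7778^2 / (2*0.63) = 852.6847 m
Sighting distance = 32.7778 * 7 = 229.4444 m
S = 852.6847 + 229.4444 = 1082.1 m

1082.1


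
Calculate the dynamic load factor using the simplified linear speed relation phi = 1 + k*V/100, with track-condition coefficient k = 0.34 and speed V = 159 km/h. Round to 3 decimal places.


phi = 1 + k * V / 100
phi = 1 + 0.34 * 159 / 100
phi = 1 + 0.5406
phi = 1.541

1.541


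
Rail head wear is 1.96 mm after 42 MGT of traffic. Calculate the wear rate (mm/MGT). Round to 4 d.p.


Wear rate = total wear / cumulative tonnage
Rate = 1.96 / 42
Rate = 0.0467 mm/MGT

0.0467


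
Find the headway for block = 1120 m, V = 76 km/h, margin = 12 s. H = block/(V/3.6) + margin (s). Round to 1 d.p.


V = 76 / 3.6 = 21.1111 m/s
Block traversal time = 1120 / 21.1111 = 53.0526 s
Headway = 53.0526 + 12
Headway = 65.1 s

65.1


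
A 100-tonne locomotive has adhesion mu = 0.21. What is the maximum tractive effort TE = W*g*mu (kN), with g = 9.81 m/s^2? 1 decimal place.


TE_max = W * g * mu
TE_max = 100 * 9.81 * 0.21
TE_max = 981.0 * 0.21
TE_max = 206.0 kN

206.0


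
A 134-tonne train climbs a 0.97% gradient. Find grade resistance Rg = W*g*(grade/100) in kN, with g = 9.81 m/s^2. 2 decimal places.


Rg = W * 9.81 * grade / 100
Rg = 134 * 9.81 * 0.97 / 100
Rg = 1314.54 * 0.0097
Rg = 12.75 kN

12.75


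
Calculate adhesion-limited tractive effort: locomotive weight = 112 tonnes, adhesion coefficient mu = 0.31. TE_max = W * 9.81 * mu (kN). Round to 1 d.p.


TE_max = W * g * mu
TE_max = 112 * 9.81 * 0.31
TE_max = 1098.72 * 0.31
TE_max = 340.6 kN

340.6


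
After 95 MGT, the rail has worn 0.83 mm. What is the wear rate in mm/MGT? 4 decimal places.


Wear rate = total wear / cumulative tonnage
Rate = 0.83 / 95
Rate = 0.0087 mm/MGT

0.0087


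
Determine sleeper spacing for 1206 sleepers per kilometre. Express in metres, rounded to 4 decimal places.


Spacing = 1000 m / number of sleepers
Spacing = 1000 / 1206
Spacing = 0.8292 m

0.8292


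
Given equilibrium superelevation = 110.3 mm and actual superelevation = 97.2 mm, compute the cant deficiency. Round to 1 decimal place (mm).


Cant deficiency = equilibrium cant - actual cant
CD = 110.3 - 97.2
CD = 13.1 mm

13.1


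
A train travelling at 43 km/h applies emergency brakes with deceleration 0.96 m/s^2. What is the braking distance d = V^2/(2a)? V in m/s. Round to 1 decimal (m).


Convert speed: V = 43 / 3.6 = 11.9444 m/s
V^2 = 142.6698
d = 142.6698 / (2 * 0.96)
d = 142.6698 / 1.92
d = 74.3 m

74.3


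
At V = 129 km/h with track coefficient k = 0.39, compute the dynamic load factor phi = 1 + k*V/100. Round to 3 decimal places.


phi = 1 + k * V / 100
phi = 1 + 0.39 * 129 / 100
phi = 1 + 0.5031
phi = 1.503

1.503


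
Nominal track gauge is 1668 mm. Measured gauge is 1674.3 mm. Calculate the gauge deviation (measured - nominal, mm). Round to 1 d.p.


Deviation = measured - nominal
Deviation = 1674.3 - 1668
Deviation = 6.3 mm

6.3


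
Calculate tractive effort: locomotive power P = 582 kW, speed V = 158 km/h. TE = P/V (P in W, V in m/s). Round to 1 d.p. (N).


Convert: P = 582 kW = 582000 W
V = 158 / 3.6 = 43.8889 m/s
TE = 582000 / 43.8889
TE = 13260.8 N

13260.8


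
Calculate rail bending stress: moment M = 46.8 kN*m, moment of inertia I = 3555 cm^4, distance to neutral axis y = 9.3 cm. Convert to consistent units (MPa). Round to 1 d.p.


Convert units:
M = 46.8 kN*m = 46800000 N*mm
y = 9.3 cm = 93 mm
I = 3555 cm^4 = 35550000 mm^4
sigma = 46800000 * 93 / 35550000
sigma = 122.4 MPa

122.4


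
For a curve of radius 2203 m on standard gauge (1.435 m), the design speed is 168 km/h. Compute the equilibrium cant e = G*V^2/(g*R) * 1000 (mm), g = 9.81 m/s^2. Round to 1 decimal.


Convert speed: V = 168 / 3.6 = 46.6667 m/s
Apply formula: e = 1.435 * 46.6667^2 / (9.81 * 2203)
e = 1.435 * 2177.7778 / 21611.43
e = 0.144605 m = 144.6 mm

144.6


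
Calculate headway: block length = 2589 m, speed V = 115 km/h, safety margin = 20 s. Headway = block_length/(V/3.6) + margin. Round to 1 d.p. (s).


V = 115 / 3.6 = 31.9444 m/s
Block traversal time = 2589 / 31.9444 = 81.047 s
Headway = 81.047 + 20
Headway = 101.0 s

101.0


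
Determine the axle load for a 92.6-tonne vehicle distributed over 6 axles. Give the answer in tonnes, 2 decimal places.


Load per axle = total weight / number of axles
Load = 92.6 / 6
Load = 15.43 tonnes

15.43


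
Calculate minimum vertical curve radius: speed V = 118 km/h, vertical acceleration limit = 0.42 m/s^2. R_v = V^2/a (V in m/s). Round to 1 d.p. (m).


Convert speed: V = 118 / 3.6 = 32.7778 m/s
V^2 = 1074.3827 m^2/s^2
R_v = 1074.3827 / 0.42
R_v = 2558.1 m

2558.1


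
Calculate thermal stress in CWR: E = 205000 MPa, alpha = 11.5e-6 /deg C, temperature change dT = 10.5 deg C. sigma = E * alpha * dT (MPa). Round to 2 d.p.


sigma = E * alpha * dT
sigma = 205000 * 11.5e-6 * 10.5
sigma = 2.3575 * 10.5
sigma = 24.75 MPa

24.75


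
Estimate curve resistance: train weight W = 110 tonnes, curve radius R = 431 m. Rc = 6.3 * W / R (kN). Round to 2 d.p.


Rc = 6.3 * W / R
Rc = 6.3 * 110 / 431
Rc = 693.0 / 431
Rc = 1.61 kN

1.61


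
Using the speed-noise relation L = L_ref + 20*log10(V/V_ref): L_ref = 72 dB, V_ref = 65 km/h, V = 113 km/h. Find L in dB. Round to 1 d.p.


V/V_ref = 113 / 65 = 1.738462
log10(1.738462) = 0.240165
20 * 0.240165 = 4.8033
L = 72 + 4.8033 = 76.8 dB

76.8


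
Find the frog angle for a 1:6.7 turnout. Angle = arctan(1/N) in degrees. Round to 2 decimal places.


1/N = 1/6.7 = 0.149254
angle = arctan(0.149254) = 0.14816 rad
angle = 0.14816 * 180/pi = 8.49 degrees

8.49


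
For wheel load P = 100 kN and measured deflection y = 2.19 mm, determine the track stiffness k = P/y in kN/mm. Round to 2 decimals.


Track stiffness k = P / y
k = 100 / 2.19
k = 45.66 kN/mm

45.66


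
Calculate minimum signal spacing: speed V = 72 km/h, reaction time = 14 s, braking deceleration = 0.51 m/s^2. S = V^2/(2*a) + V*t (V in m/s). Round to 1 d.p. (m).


V = 72 / 3.6 = 20.0 m/s
Braking distance = 20.0^2 / (2*0.51) = 392.1569 m
Sighting distance = 20.0 * 14 = 280.0 m
S = 392.1569 + 280.0 = 672.2 m

672.2


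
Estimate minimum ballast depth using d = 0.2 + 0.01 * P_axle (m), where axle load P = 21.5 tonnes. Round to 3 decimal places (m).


d = 0.2 + 0.01 * 21.5
d = 0.2 + 0.215
d = 0.415 m

0.415


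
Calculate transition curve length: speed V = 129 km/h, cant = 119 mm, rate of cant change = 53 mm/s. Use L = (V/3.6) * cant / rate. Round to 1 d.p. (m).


Convert speed: V = 129 / 3.6 = 35.8333 m/s
L = 35.8333 * 119 / 53
L = 4264.1667 / 53
L = 80.5 m

80.5


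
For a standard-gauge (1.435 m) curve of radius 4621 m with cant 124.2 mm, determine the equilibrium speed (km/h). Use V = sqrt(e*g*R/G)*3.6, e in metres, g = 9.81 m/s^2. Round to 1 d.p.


Convert cant: e = 124.2 mm = 0.1242 m
V_ms = sqrt(0.1242 * 9.81 * 4621 / 1.435)
V_ms = sqrt(3923.509158) = 62.6379 m/s
V = 62.6379 * 3.6 = 225.5 km/h

225.5


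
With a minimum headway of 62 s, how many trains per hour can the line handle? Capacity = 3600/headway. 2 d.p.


Capacity = 3600 / headway
Capacity = 3600 / 62
Capacity = 58.06 trains/hour

58.06


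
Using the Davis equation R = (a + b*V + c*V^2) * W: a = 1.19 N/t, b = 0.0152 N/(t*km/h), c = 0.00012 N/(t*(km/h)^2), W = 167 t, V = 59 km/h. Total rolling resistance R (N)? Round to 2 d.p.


b*V = 0.0152 * 59 = 0.8968
c*V^2 = 0.00012 * 3481 = 0.41772
R_per_t = 1.19 + 0.8968 + 0.41772 = 2.50452 N/t
R_total = 2.50452 * 167 = 418.25 N

418.25


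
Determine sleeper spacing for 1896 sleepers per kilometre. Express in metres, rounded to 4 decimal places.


Spacing = 1000 m / number of sleepers
Spacing = 1000 / 1896
Spacing = 0.5274 m

0.5274


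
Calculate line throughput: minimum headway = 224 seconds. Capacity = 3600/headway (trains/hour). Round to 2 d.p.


Capacity = 3600 / headway
Capacity = 3600 / 224
Capacity = 16.07 trains/hour

16.07


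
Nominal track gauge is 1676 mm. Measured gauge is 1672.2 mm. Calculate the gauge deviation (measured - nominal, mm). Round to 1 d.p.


Deviation = measured - nominal
Deviation = 1672.2 - 1676
Deviation = -3.8 mm

-3.8


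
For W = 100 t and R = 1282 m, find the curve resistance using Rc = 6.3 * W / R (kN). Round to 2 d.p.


Rc = 6.3 * W / R
Rc = 6.3 * 100 / 1282
Rc = 630.0 / 1282
Rc = 0.49 kN

0.49


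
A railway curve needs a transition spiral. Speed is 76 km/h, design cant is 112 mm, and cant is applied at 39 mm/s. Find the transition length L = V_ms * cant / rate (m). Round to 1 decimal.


Convert speed: V = 76 / 3.6 = 21.1111 m/s
L = 21.1111 * 112 / 39
L = 2364.4444 / 39
L = 60.6 m

60.6


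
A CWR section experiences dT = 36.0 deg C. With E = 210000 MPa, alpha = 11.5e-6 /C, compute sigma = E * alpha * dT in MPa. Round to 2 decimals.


sigma = E * alpha * dT
sigma = 210000 * 11.5e-6 * 36.0
sigma = 2.415 * 36.0
sigma = 86.94 MPa

86.94


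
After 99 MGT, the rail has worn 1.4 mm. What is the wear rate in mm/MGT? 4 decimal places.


Wear rate = total wear / cumulative tonnage
Rate = 1.4 / 99
Rate = 0.0141 mm/MGT

0.0141


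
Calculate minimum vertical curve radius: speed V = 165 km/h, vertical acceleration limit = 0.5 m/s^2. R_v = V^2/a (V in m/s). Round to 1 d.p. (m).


Convert speed: V = 165 / 3.6 = 45.8333 m/s
V^2 = 2100.6944 m^2/s^2
R_v = 2100.6944 / 0.5
R_v = 4201.4 m

4201.4


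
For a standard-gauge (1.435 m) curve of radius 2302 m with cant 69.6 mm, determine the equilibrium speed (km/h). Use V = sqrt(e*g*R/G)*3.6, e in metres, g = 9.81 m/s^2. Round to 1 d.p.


Convert cant: e = 69.6 mm = 0.0696 m
V_ms = sqrt(0.0696 * 9.81 * 2302 / 1.435)
V_ms = sqrt(1095.296413) = 33.0953 m/s
V = 33.0953 * 3.6 = 119.1 km/h

119.1


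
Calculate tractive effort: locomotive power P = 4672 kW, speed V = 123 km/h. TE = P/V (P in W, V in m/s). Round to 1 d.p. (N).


Convert: P = 4672 kW = 4672000 W
V = 123 / 3.6 = 34.1667 m/s
TE = 4672000 / 34.1667
TE = 136741.5 N

136741.5


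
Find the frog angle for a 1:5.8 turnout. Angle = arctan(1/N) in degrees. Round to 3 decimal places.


1/N = 1/5.8 = 0.172414
angle = arctan(0.172414) = 0.170735 rad
angle = 0.170735 * 180/pi = 9.782 degrees

9.782


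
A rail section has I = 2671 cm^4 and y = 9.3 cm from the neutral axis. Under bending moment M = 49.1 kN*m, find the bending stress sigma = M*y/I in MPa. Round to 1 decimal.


Convert units:
M = 49.1 kN*m = 49100000 N*mm
y = 9.3 cm = 93 mm
I = 2671 cm^4 = 26710000 mm^4
sigma = 49100000 * 93 / 26710000
sigma = 171.0 MPa

171.0


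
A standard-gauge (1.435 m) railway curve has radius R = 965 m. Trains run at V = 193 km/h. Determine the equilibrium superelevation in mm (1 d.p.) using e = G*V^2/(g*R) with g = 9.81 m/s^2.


Convert speed: V = 193 / 3.6 = 53.6111 m/s
Apply formula: e = 1.435 * 53.6111^2 / (9.81 * 965)
e = 1.435 * 2874.1512 / 9466.65
e = 0.435678 m = 435.7 mm

435.7


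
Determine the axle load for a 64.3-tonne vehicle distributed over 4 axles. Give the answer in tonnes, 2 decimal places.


Load per axle = total weight / number of axles
Load = 64.3 / 4
Load = 16.08 tonnes

16.08


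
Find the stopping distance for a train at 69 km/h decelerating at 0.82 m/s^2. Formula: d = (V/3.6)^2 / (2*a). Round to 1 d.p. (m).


Convert speed: V = 69 / 3.6 = 19.1667 m/s
V^2 = 367.3611
d = 367.3611 / (2 * 0.82)
d = 367.3611 / 1.64
d = 224.0 m

224.0


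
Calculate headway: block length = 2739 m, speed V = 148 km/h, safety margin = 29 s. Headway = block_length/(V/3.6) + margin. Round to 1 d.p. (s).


V = 148 / 3.6 = 41.1111 m/s
Block traversal time = 2739 / 41.1111 = 66.6243 s
Headway = 66.6243 + 29
Headway = 95.6 s

95.6


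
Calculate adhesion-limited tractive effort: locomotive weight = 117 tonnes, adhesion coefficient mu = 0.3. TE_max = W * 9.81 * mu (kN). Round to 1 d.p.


TE_max = W * g * mu
TE_max = 117 * 9.81 * 0.3
TE_max = 1147.77 * 0.3
TE_max = 344.3 kN

344.3


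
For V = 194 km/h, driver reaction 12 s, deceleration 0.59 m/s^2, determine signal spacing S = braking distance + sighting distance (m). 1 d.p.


V = 194 / 3.6 = 53.8889 m/s
Braking distance = 53.8889^2 / (2*0.59) = 2461.0274 m
Sighting distance = 53.8889 * 12 = 646.6667 m
S = 2461.0274 + 646.6667 = 3107.7 m

3107.7


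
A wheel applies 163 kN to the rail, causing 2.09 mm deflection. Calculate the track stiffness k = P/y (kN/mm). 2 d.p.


Track stiffness k = P / y
k = 163 / 2.09
k = 77.99 kN/mm

77.99


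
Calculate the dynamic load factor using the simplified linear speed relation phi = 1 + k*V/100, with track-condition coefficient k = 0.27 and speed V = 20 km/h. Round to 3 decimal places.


phi = 1 + k * V / 100
phi = 1 + 0.27 * 20 / 100
phi = 1 + 0.054
phi = 1.054

1.054


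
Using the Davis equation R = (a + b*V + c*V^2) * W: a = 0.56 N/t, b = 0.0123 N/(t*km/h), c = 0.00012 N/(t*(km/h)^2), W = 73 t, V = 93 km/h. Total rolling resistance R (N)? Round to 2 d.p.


b*V = 0.0123 * 93 = 1.1439
c*V^2 = 0.00012 * 8649 = 1.03788
R_per_t = 0.56 + 1.1439 + 1.03788 = 2.74178 N/t
R_total = 2.74178 * 73 = 200.15 N

200.15


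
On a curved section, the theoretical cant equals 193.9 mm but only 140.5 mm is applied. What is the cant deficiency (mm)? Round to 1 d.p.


Cant deficiency = equilibrium cant - actual cant
CD = 193.9 - 140.5
CD = 53.4 mm

53.4


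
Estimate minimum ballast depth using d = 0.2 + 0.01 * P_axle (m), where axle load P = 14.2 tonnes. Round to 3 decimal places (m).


d = 0.2 + 0.01 * 14.2
d = 0.2 + 0.142
d = 0.342 m

0.342


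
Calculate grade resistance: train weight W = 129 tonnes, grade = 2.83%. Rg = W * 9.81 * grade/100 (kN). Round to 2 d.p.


Rg = W * 9.81 * grade / 100
Rg = 129 * 9.81 * 2.83 / 100
Rg = 1265.49 * 0.0283
Rg = 35.81 kN

35.81


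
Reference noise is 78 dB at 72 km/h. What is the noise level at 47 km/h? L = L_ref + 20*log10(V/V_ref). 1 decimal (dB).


V/V_ref = 47 / 72 = 0.652778
log10(0.652778) = -0.185235
20 * -0.185235 = -3.7047
L = 78 + -3.7047 = 74.3 dB

74.3


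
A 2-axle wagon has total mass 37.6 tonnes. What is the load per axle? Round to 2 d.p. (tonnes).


Load per axle = total weight / number of axles
Load = 37.6 / 2
Load = 18.80 tonnes

18.80


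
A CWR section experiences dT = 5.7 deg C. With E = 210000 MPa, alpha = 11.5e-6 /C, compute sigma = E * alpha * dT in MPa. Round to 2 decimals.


sigma = E * alpha * dT
sigma = 210000 * 11.5e-6 * 5.7
sigma = 2.415 * 5.7
sigma = 13.77 MPa

13.77


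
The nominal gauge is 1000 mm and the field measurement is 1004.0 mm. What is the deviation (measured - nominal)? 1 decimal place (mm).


Deviation = measured - nominal
Deviation = 1004.0 - 1000
Deviation = 4.0 mm

4.0


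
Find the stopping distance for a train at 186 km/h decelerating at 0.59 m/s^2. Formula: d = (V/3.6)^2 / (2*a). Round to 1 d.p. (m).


Convert speed: V = 186 / 3.6 = 51.6667 m/s
V^2 = 2669.4444
d = 2669.4444 / (2 * 0.59)
d = 2669.4444 / 1.18
d = 2262.2 m

2262.2


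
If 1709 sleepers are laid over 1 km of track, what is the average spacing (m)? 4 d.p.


Spacing = 1000 m / number of sleepers
Spacing = 1000 / 1709
Spacing = 0.5851 m

0.5851


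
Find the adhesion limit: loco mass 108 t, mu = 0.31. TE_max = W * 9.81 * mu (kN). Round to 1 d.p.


TE_max = W * g * mu
TE_max = 108 * 9.81 * 0.31
TE_max = 1059.48 * 0.31
TE_max = 328.4 kN

328.4


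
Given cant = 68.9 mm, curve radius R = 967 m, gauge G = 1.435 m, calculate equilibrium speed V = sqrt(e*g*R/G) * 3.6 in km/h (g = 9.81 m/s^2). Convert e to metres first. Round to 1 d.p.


Convert cant: e = 68.9 mm = 0.0689 m
V_ms = sqrt(0.0689 * 9.81 * 967 / 1.435)
V_ms = sqrt(455.473173) = 21.3418 m/s
V = 21.3418 * 3.6 = 76.8 km/h

76.8


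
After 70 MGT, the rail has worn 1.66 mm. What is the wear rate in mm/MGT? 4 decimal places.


Wear rate = total wear / cumulative tonnage
Rate = 1.66 / 70
Rate = 0.0237 mm/MGT

0.0237


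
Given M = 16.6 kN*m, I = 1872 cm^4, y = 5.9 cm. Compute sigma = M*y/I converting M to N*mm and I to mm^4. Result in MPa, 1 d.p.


Convert units:
M = 16.6 kN*m = 16600000 N*mm
y = 5.9 cm = 59 mm
I = 1872 cm^4 = 18720000 mm^4
sigma = 16600000 * 59 / 18720000
sigma = 52.3 MPa

52.3


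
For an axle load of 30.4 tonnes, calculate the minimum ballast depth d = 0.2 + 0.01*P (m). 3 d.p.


d = 0.2 + 0.01 * 30.4
d = 0.2 + 0.304
d = 0.504 m

0.504


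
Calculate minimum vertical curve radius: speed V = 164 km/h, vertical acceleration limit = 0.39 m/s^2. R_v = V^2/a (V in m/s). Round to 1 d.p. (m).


Convert speed: V = 164 / 3.6 = 45.5556 m/s
V^2 = 2075.3086 m^2/s^2
R_v = 2075.3086 / 0.39
R_v = 5321.3 m

5321.3


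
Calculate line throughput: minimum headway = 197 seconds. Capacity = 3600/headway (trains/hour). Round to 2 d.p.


Capacity = 3600 / headway
Capacity = 3600 / 197
Capacity = 18.27 trains/hour

18.27


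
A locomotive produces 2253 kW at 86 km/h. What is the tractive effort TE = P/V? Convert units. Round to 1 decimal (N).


Convert: P = 2253 kW = 2253000 W
V = 86 / 3.6 = 23.8889 m/s
TE = 2253000 / 23.8889
TE = 94311.6 N

94311.6


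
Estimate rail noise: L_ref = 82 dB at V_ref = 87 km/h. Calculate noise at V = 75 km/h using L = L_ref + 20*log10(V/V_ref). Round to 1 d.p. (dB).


V/V_ref = 75 / 87 = 0.862069
log10(0.862069) = -0.064458
20 * -0.064458 = -1.2892
L = 82 + -1.2892 = 80.7 dB

80.7


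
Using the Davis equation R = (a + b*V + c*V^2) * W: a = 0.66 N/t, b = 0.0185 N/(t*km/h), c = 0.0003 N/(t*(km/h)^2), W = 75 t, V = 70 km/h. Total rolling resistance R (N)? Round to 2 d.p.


b*V = 0.0185 * 70 = 1.295
c*V^2 = 0.0003 * 4900 = 1.47
R_per_t = 0.66 + 1.295 + 1.47 = 3.425 N/t
R_total = 3.425 * 75 = 256.88 N

256.88


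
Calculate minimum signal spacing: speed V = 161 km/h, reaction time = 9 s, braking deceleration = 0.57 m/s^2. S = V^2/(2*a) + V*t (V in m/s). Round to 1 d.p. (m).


V = 161 / 3.6 = 44.7222 m/s
Braking distance = 44.7222^2 / (2*0.57) = 1754.4536 m
Sighting distance = 44.7222 * 9 = 402.5 m
S = 1754.4536 + 402.5 = 2157.0 m

2157.0


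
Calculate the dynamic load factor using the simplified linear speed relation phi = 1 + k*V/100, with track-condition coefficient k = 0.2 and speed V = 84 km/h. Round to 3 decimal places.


phi = 1 + k * V / 100
phi = 1 + 0.2 * 84 / 100
phi = 1 + 0.168
phi = 1.168

1.168


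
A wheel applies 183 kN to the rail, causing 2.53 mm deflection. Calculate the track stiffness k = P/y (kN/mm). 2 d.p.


Track stiffness k = P / y
k = 183 / 2.53
k = 72.33 kN/mm

72.33


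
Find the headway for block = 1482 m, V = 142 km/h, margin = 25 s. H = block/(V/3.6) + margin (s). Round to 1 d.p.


V = 142 / 3.6 = 39.4444 m/s
Block traversal time = 1482 / 39.4444 = 37.5718 s
Headway = 37.5718 + 25
Headway = 62.6 s

62.6


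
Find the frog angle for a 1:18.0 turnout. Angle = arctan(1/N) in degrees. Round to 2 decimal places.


1/N = 1/18.0 = 0.055556
angle = arctan(0.055556) = 0.055499 rad
angle = 0.055499 * 180/pi = 3.18 degrees

3.18


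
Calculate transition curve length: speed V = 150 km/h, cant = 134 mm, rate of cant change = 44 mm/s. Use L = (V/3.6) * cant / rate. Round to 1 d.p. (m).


Convert speed: V = 150 / 3.6 = 41.6667 m/s
L = 41.6667 * 134 / 44
L = 5583.3333 / 44
L = 126.9 m

126.9


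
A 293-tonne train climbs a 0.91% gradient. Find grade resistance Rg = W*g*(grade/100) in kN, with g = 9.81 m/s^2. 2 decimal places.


Rg = W * 9.81 * grade / 100
Rg = 293 * 9.81 * 0.91 / 100
Rg = 2874.33 * 0.0091
Rg = 26.16 kN

26.16


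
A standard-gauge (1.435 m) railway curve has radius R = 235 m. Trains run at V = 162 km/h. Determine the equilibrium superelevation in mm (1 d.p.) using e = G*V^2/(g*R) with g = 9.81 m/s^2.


Convert speed: V = 162 / 3.6 = 45.0 m/s
Apply formula: e = 1.435 * 45.0^2 / (9.81 * 235)
e = 1.435 * 2025.0 / 2305.35
e = 1.260492 m = 1260.5 mm

1260.5


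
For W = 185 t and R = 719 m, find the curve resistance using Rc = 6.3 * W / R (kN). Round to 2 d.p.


Rc = 6.3 * W / R
Rc = 6.3 * 185 / 719
Rc = 1165.5 / 719
Rc = 1.62 kN

1.62


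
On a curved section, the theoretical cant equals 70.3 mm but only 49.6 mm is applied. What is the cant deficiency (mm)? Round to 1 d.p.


Cant deficiency = equilibrium cant - actual cant
CD = 70.3 - 49.6
CD = 20.7 mm

20.7


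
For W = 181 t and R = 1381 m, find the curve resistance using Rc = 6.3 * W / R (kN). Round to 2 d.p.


Rc = 6.3 * W / R
Rc = 6.3 * 181 / 1381
Rc = 1140.3 / 1381
Rc = 0.83 kN

0.83


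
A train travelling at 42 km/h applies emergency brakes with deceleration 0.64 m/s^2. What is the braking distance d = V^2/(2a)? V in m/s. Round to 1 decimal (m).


Convert speed: V = 42 / 3.6 = 11.6667 m/s
V^2 = 136.1111
d = 136.1111 / (2 * 0.64)
d = 136.1111 / 1.28
d = 106.3 m

106.3


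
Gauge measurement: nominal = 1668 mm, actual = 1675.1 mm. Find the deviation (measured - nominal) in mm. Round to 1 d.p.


Deviation = measured - nominal
Deviation = 1675.1 - 1668
Deviation = 7.1 mm

7.1


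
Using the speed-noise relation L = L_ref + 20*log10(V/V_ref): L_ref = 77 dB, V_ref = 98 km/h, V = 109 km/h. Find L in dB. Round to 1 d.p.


V/V_ref = 109 / 98 = 1.112245
log10(1.112245) = 0.0462
20 * 0.0462 = 0.924
L = 77 + 0.924 = 77.9 dB

77.9


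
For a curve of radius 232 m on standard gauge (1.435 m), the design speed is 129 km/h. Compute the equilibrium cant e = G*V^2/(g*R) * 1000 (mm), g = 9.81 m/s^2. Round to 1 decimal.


Convert speed: V = 129 / 3.6 = 35.8333 m/s
Apply formula: e = 1.435 * 35.8333^2 / (9.81 * 232)
e = 1.435 * 1284.0278 / 2275.92
e = 0.809598 m = 809.6 mm

809.6


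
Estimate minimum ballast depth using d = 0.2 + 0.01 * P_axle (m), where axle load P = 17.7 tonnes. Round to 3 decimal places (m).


d = 0.2 + 0.01 * 17.7
d = 0.2 + 0.177
d = 0.377 m

0.377


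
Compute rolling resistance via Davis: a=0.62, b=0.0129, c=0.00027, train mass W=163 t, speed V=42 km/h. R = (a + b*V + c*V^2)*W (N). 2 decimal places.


b*V = 0.0129 * 42 = 0.5418
c*V^2 = 0.00027 * 1764 = 0.47628
R_per_t = 0.62 + 0.5418 + 0.47628 = 1.63808 N/t
R_total = 1.63808 * 163 = 267.01 N

267.01


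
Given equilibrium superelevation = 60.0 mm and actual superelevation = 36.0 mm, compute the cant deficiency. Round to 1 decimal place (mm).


Cant deficiency = equilibrium cant - actual cant
CD = 60.0 - 36.0
CD = 24.0 mm

24.0


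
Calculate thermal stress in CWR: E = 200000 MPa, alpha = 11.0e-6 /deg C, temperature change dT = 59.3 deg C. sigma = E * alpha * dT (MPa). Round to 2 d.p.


sigma = E * alpha * dT
sigma = 200000 * 11.0e-6 * 59.3
sigma = 2.2 * 59.3
sigma = 130.46 MPa

130.46


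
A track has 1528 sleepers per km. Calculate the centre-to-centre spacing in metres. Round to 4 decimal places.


Spacing = 1000 m / number of sleepers
Spacing = 1000 / 1528
Spacing = 0.6545 m

0.6545


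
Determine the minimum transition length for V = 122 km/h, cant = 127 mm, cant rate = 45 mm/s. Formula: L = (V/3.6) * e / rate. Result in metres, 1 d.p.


Convert speed: V = 122 / 3.6 = 33.8889 m/s
L = 33.8889 * 127 / 45
L = 4303.8889 / 45
L = 95.6 m

95.6


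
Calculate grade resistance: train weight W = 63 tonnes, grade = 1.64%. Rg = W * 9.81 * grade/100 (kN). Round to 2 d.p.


Rg = W * 9.81 * grade / 100
Rg = 63 * 9.81 * 1.64 / 100
Rg = 618.03 * 0.0164
Rg = 10.14 kN

10.14


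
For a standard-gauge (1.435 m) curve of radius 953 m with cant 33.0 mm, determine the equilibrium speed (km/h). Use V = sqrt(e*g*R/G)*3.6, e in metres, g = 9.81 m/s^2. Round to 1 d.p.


Convert cant: e = 33.0 mm = 0.0330 m
V_ms = sqrt(0.0330 * 9.81 * 953 / 1.435)
V_ms = sqrt(214.992815) = 14.6626 m/s
V = 14.6626 * 3.6 = 52.8 km/h

52.8


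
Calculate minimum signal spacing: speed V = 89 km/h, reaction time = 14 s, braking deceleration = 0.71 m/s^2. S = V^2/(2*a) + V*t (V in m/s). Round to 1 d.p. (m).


V = 89 / 3.6 = 24.7222 m/s
Braking distance = 24.7222^2 / (2*0.71) = 430.4143 m
Sighting distance = 24.7222 * 14 = 346.1111 m
S = 430.4143 + 346.1111 = 776.5 m

776.5


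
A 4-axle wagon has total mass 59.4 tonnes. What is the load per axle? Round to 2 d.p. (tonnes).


Load per axle = total weight / number of axles
Load = 59.4 / 4
Load = 14.85 tonnes

14.85


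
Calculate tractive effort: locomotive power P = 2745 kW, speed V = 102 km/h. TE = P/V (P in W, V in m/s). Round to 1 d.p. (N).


Convert: P = 2745 kW = 2745000 W
V = 102 / 3.6 = 28.3333 m/s
TE = 2745000 / 28.3333
TE = 96882.4 N

96882.4


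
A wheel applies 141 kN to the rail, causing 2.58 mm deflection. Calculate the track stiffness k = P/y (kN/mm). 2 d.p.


Track stiffness k = P / y
k = 141 / 2.58
k = 54.65 kN/mm

54.65


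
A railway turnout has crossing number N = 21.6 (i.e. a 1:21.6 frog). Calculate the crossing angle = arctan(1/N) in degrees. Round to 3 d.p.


1/N = 1/21.6 = 0.046296
angle = arctan(0.046296) = 0.046263 rad
angle = 0.046263 * 180/pi = 2.651 degrees

2.651


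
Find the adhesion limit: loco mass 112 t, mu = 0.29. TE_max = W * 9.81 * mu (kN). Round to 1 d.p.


TE_max = W * g * mu
TE_max = 112 * 9.81 * 0.29
TE_max = 1098.72 * 0.29
TE_max = 318.6 kN

318.6


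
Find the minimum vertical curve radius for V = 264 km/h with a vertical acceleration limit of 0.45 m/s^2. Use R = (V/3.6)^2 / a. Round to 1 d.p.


Convert speed: V = 264 / 3.6 = 73.3333 m/s
V^2 = 5377.7778 m^2/s^2
R_v = 5377.7778 / 0.45
R_v = 11950.6 m

11950.6


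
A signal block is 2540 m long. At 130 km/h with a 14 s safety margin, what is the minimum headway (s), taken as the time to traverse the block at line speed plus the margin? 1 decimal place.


V = 130 / 3.6 = 36.1111 m/s
Block traversal time = 2540 / 36.1111 = 70.3385 s
Headway = 70.3385 + 14
Headway = 84.3 s

84.3


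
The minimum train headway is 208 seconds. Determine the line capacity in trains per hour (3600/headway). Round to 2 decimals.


Capacity = 3600 / headway
Capacity = 3600 / 208
Capacity = 17.31 trains/hour

17.31


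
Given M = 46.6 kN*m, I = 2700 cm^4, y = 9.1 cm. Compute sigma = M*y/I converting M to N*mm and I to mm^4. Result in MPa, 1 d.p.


Convert units:
M = 46.6 kN*m = 46600000 N*mm
y = 9.1 cm = 91 mm
I = 2700 cm^4 = 27000000 mm^4
sigma = 46600000 * 91 / 27000000
sigma = 157.1 MPa

157.1


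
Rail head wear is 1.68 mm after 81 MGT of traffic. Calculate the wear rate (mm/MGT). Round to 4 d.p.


Wear rate = total wear / cumulative tonnage
Rate = 1.68 / 81
Rate = 0.0207 mm/MGT

0.0207


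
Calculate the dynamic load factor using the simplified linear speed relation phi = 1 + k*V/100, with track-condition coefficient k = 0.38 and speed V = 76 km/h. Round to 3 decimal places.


phi = 1 + k * V / 100
phi = 1 + 0.38 * 76 / 100
phi = 1 + 0.2888
phi = 1.289

1.289


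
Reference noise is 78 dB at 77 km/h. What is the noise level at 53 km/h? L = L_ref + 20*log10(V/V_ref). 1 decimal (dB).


V/V_ref = 53 / 77 = 0.688312
log10(0.688312) = -0.162215
20 * -0.162215 = -3.2443
L = 78 + -3.2443 = 74.8 dB

74.8


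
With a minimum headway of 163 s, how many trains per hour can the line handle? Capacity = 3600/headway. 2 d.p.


Capacity = 3600 / headway
Capacity = 3600 / 163
Capacity = 22.09 trains/hour

22.09


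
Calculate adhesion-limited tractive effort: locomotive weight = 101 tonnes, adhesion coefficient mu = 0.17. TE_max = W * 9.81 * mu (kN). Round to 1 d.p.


TE_max = W * g * mu
TE_max = 101 * 9.81 * 0.17
TE_max = 990.81 * 0.17
TE_max = 168.4 kN

168.4


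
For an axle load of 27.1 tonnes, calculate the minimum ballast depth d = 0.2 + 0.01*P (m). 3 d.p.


d = 0.2 + 0.01 * 27.1
d = 0.2 + 0.271
d = 0.471 m

0.471


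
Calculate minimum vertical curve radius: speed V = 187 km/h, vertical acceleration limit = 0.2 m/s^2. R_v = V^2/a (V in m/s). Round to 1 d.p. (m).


Convert speed: V = 187 / 3.6 = 51.9444 m/s
V^2 = 2698.2253 m^2/s^2
R_v = 2698.2253 / 0.2
R_v = 13491.1 m

13491.1


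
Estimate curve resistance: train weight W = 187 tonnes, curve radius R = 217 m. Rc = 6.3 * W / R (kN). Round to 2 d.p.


Rc = 6.3 * W / R
Rc = 6.3 * 187 / 217
Rc = 1178.1 / 217
Rc = 5.43 kN

5.43


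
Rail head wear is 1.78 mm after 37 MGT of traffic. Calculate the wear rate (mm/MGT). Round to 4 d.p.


Wear rate = total wear / cumulative tonnage
Rate = 1.78 / 37
Rate = 0.0481 mm/MGT

0.0481


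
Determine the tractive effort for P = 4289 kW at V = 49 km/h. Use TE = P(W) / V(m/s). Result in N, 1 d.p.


Convert: P = 4289 kW = 4289000 W
V = 49 / 3.6 = 13.6111 m/s
TE = 4289000 / 13.6111
TE = 315110.2 N

315110.2


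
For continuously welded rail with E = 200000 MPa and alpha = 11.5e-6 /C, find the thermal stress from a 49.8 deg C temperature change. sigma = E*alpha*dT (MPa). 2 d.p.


sigma = E * alpha * dT
sigma = 200000 * 11.5e-6 * 49.8
sigma = 2.3 * 49.8
sigma = 114.54 MPa

114.54


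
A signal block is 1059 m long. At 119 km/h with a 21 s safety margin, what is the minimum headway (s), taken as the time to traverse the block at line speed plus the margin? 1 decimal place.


V = 119 / 3.6 = 33.0556 m/s
Block traversal time = 1059 / 33.0556 = 32.037 s
Headway = 32.037 + 21
Headway = 53.0 s

53.0


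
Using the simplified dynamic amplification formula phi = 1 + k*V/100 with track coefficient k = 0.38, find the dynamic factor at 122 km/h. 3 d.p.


phi = 1 + k * V / 100
phi = 1 + 0.38 * 122 / 100
phi = 1 + 0.4636
phi = 1.464

1.464


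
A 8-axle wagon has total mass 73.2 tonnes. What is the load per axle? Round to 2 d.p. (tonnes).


Load per axle = total weight / number of axles
Load = 73.2 / 8
Load = 9.15 tonnes

9.15


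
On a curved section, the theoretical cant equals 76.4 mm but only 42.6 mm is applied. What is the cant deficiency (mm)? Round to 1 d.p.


Cant deficiency = equilibrium cant - actual cant
CD = 76.4 - 42.6
CD = 33.8 mm

33.8


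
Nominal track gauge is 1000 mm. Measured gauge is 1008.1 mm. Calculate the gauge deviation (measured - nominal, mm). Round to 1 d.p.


Deviation = measured - nominal
Deviation = 1008.1 - 1000
Deviation = 8.1 mm

8.1


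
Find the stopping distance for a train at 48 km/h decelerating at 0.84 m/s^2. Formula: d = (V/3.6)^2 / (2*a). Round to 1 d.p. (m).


Convert speed: V = 48 / 3.6 = 13.3333 m/s
V^2 = 177.7778
d = 177.7778 / (2 * 0.84)
d = 177.7778 / 1.68
d = 105.8 m

105.8


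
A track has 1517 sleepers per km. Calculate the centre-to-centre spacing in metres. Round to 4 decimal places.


Spacing = 1000 m / number of sleepers
Spacing = 1000 / 1517
Spacing = 0.6592 m

0.6592


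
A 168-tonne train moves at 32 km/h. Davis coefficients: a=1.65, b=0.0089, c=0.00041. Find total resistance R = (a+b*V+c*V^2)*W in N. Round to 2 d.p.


b*V = 0.0089 * 32 = 0.2848
c*V^2 = 0.00041 * 1024 = 0.41984
R_per_t = 1.65 + 0.2848 + 0.41984 = 2.35464 N/t
R_total = 2.35464 * 168 = 395.58 N

395.58


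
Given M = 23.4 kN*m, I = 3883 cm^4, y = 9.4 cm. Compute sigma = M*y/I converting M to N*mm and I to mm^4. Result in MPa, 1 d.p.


Convert units:
M = 23.4 kN*m = 23400000 N*mm
y = 9.4 cm = 94 mm
I = 3883 cm^4 = 38830000 mm^4
sigma = 23400000 * 94 / 38830000
sigma = 56.6 MPa

56.6


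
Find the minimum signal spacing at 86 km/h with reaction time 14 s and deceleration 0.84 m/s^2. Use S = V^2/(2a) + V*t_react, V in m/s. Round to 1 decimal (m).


V = 86 / 3.6 = 23.8889 m/s
Braking distance = 23.8889^2 / (2*0.84) = 339.6899 m
Sighting distance = 23.8889 * 14 = 334.4444 m
S = 339.6899 + 334.4444 = 674.1 m

674.1


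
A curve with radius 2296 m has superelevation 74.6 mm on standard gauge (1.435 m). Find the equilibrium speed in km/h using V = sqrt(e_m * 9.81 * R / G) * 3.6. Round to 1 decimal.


Convert cant: e = 74.6 mm = 0.0746 m
V_ms = sqrt(0.0746 * 9.81 * 2296 / 1.435)
V_ms = sqrt(1170.9216) = 34.2187 m/s
V = 34.2187 * 3.6 = 123.2 km/h

123.2


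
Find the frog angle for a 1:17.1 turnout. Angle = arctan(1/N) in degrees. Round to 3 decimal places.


1/N = 1/17.1 = 0.05848
angle = arctan(0.05848) = 0.058413 rad
angle = 0.058413 * 180/pi = 3.347 degrees

3.347


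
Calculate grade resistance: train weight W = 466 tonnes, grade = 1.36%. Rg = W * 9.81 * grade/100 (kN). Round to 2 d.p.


Rg = W * 9.81 * grade / 100
Rg = 466 * 9.81 * 1.36 / 100
Rg = 4571.46 * 0.0136
Rg = 62.17 kN

62.17


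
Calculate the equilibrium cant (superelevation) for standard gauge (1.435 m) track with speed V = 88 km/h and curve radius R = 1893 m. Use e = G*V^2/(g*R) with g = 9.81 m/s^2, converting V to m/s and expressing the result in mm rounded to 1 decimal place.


Convert speed: V = 88 / 3.6 = 24.4444 m/s
Apply formula: e = 1.435 * 24.4444^2 / (9.81 * 1893)
e = 1.435 * 597.5309 / 18570.33
e = 0.046173 m = 46.2 mm

46.2


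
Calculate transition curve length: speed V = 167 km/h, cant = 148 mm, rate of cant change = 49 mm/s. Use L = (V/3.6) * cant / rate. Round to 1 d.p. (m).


Convert speed: V = 167 / 3.6 = 46.3889 m/s
L = 46.3889 * 148 / 49
L = 6865.5556 / 49
L = 140.1 m

140.1


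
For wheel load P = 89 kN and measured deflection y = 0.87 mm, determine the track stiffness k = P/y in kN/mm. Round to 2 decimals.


Track stiffness k = P / y
k = 89 / 0.87
k = 102.30 kN/mm

102.30


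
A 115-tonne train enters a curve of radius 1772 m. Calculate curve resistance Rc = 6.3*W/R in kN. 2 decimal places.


Rc = 6.3 * W / R
Rc = 6.3 * 115 / 1772
Rc = 724.5 / 1772
Rc = 0.41 kN

0.41


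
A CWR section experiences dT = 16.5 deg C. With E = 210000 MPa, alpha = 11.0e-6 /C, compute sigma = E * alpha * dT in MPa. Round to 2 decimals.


sigma = E * alpha * dT
sigma = 210000 * 11.0e-6 * 16.5
sigma = 2.31 * 16.5
sigma = 38.12 MPa

38.12


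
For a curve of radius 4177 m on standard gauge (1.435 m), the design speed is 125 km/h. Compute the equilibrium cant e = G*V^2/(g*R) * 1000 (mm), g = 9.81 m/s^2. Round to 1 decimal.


Convert speed: V = 125 / 3.6 = 34.7222 m/s
Apply formula: e = 1.435 * 34.7222^2 / (9.81 * 4177)
e = 1.435 * 1205.6327 / 40976.37
e = 0.042221 m = 42.2 mm

42.2


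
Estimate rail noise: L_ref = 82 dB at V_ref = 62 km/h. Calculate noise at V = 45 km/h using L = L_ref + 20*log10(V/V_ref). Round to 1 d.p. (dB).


V/V_ref = 45 / 62 = 0.725806
log10(0.725806) = -0.139179
20 * -0.139179 = -2.7836
L = 82 + -2.7836 = 79.2 dB

79.2


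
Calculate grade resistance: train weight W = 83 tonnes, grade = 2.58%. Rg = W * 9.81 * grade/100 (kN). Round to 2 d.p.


Rg = W * 9.81 * grade / 100
Rg = 83 * 9.81 * 2.58 / 100
Rg = 814.23 * 0.0258
Rg = 21.01 kN

21.01


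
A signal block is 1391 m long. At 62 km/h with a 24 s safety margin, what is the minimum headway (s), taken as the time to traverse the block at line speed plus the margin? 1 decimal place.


V = 62 / 3.6 = 17.2222 m/s
Block traversal time = 1391 / 17.2222 = 80.7677 s
Headway = 80.7677 + 24
Headway = 104.8 s

104.8


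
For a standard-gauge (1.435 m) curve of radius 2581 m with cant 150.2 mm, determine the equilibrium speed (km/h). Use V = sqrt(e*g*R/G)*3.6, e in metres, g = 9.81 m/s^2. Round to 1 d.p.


Convert cant: e = 150.2 mm = 0.1502 m
V_ms = sqrt(0.1502 * 9.81 * 2581 / 1.435)
V_ms = sqrt(2650.177994) = 51.4799 m/s
V = 51.4799 * 3.6 = 185.3 km/h

185.3


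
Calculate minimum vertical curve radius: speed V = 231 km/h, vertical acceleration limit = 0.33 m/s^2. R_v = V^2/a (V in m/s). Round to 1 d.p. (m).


Convert speed: V = 231 / 3.6 = 64.1667 m/s
V^2 = 4117.3611 m^2/s^2
R_v = 4117.3611 / 0.33
R_v = 12476.9 m

12476.9


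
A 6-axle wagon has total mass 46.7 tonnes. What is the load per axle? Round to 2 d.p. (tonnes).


Load per axle = total weight / number of axles
Load = 46.7 / 6
Load = 7.78 tonnes

7.78


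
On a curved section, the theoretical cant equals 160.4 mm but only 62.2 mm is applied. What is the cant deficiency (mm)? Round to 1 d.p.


Cant deficiency = equilibrium cant - actual cant
CD = 160.4 - 62.2
CD = 98.2 mm

98.2


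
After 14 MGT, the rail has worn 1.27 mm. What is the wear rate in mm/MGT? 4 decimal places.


Wear rate = total wear / cumulative tonnage
Rate = 1.27 / 14
Rate = 0.0907 mm/MGT

0.0907


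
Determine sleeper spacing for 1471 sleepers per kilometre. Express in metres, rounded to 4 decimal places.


Spacing = 1000 m / number of sleepers
Spacing = 1000 / 1471
Spacing = 0.6798 m

0.6798


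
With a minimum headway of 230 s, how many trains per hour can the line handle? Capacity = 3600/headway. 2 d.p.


Capacity = 3600 / headway
Capacity = 3600 / 230
Capacity = 15.65 trains/hour

15.65


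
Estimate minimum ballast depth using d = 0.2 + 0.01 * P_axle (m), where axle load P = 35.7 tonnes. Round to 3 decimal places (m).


d = 0.2 + 0.01 * 35.7
d = 0.2 + 0.357
d = 0.557 m

0.557


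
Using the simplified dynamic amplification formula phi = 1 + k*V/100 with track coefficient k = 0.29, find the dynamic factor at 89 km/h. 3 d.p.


phi = 1 + k * V / 100
phi = 1 + 0.29 * 89 / 100
phi = 1 + 0.2581
phi = 1.258

1.258
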